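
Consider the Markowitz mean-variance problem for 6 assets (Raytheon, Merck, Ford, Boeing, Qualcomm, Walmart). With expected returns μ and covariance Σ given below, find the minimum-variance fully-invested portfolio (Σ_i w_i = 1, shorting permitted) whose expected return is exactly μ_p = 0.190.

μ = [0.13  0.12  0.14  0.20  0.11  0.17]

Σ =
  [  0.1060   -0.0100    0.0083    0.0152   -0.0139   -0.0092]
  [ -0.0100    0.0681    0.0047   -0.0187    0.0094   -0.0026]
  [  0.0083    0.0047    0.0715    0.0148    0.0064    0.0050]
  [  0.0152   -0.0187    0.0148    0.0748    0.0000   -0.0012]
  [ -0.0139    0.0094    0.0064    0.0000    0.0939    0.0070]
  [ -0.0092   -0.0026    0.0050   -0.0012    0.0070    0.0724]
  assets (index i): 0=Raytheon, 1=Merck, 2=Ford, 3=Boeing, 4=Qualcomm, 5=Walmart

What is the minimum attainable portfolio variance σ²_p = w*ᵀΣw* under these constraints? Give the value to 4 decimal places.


0.0370

x=Σ⁻¹μ = [1.3277  2.6981  0.7585  2.9690  0.8578  2.5276]
y=Σ⁻¹𝟙 = [11.0512  19.2993  6.5246  14.8954  8.8015  14.8548]
a=μᵀx=1.720399  b=𝟙ᵀx=11.138596  c=𝟙ᵀy=75.426902  D=ac−b²=5.696018
λ₁=(c·0.190−b)/D = (75.426902·0.190−11.138596)/5.696018 = 0.560482
λ₂=(a−b·0.190)/D = (1.720399−11.138596·0.190)/5.696018 = -0.069511
w* = 0.560482·x + -0.069511·y:
  w_0 = 0.560482·1.3277 + -0.069511·11.0512 = -0.0240  (Raytheon)
  w_1 = 0.560482·2.6981 + -0.069511·19.2993 = 0.1707  (Merck)
  w_2 = 0.560482·0.7585 + -0.069511·6.5246 = -0.0284  (Ford)
  w_3 = 0.560482·2.9690 + -0.069511·14.8954 = 0.6287  (Boeing)
  w_4 = 0.560482·0.8578 + -0.069511·8.8015 = -0.1310  (Qualcomm)
  w_5 = 0.560482·2.5276 + -0.069511·14.8548 = 0.3841  (Walmart)
Σw_i=1.0000  μᵀw=0.1900
σ²=wᵀΣw=λ₁·μ_p+λ₂ = 0.560482·0.190 + -0.069511 = 0.036981 ≈ 0.0370


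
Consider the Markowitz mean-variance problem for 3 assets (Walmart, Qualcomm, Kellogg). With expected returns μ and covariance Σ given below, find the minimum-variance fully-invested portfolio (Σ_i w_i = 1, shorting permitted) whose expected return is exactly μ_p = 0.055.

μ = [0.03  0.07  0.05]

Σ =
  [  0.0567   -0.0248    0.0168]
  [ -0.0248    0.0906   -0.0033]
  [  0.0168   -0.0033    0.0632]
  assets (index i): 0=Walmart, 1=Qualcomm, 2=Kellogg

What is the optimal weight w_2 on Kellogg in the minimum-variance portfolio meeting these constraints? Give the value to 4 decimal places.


0.3009

x=Σ⁻¹μ = [0.7824  1.0100  0.6359]
y=Σ⁻¹𝟙 = [22.0572  17.4712  10.8718]
a=μᵀx=0.125965  b=𝟙ᵀx=2.428290  c=𝟙ᵀy=50.400161  D=ac−b²=0.452067
λ₁=(c·0.055−b)/D = (50.400161·0.055−2.428290)/0.452067 = 0.760328
λ₂=(a−b·0.055)/D = (0.125965−2.428290·0.055)/0.452067 = -0.016792
w* = 0.760328·x + -0.016792·y:
  w_0 = 0.760328·0.7824 + -0.016792·22.0572 = 0.2245  (Walmart)
  w_1 = 0.760328·1.0100 + -0.016792·17.4712 = 0.4745  (Qualcomm)
  w_2 = 0.760328·0.6359 + -0.016792·10.8718 = 0.3009  (Kellogg)
Σw_i=1.0000  μᵀw=0.0550
σ²=wᵀΣw=λ₁·μ_p+λ₂ = 0.760328·0.055 + -0.016792 = 0.025026 ≈ 0.0250


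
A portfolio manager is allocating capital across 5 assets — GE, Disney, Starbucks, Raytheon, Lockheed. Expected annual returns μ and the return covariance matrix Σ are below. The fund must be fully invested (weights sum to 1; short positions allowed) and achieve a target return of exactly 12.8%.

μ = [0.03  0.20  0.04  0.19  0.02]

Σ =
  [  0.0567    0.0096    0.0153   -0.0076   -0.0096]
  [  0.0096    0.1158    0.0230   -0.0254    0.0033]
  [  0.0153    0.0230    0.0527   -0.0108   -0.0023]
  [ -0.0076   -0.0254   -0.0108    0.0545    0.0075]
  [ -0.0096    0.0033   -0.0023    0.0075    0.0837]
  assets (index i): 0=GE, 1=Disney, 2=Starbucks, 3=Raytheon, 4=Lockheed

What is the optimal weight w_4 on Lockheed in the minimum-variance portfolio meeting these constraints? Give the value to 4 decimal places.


g=Σ⁻¹μ = [0.5838  2.6842  0.4190  4.9334  -0.2305]
h=Σ⁻¹𝟙 = [17.3101  9.6146  15.7453  26.7690  11.5878]
a=μᵀg=1.503838  b=𝟙ᵀg=8.389901  c=𝟙ᵀh=81.026750  D=ac−b²=51.460710
λ₁=(c·0.128−b)/D = (81.026750·0.128−8.389901)/51.460710 = 0.038506
λ₂=(a−b·0.128)/D = (1.503838−8.389901·0.128)/51.460710 = 0.008355
w* = 0.038506·g + 0.008355·h:
  w_0 = 0.038506·0.5838 + 0.008355·17.3101 = 0.1671  (GE)
  w_1 = 0.038506·2.6842 + 0.008355·9.6146 = 0.1837  (Disney)
  w_2 = 0.038506·0.4190 + 0.008355·15.7453 = 0.1477  (Starbucks)
  w_3 = 0.038506·4.9334 + 0.008355·26.7690 = 0.4136  (Raytheon)
  w_4 = 0.038506·-0.2305 + 0.008355·11.5878 = 0.0879  (Lockheed)
Σw_i=1.0000  μᵀw=0.1280
σ²=wᵀΣw=λ₁·μ_p+λ₂ = 0.038506·0.128 + 0.008355 = 0.013283 ≈ 0.0133

0.0879


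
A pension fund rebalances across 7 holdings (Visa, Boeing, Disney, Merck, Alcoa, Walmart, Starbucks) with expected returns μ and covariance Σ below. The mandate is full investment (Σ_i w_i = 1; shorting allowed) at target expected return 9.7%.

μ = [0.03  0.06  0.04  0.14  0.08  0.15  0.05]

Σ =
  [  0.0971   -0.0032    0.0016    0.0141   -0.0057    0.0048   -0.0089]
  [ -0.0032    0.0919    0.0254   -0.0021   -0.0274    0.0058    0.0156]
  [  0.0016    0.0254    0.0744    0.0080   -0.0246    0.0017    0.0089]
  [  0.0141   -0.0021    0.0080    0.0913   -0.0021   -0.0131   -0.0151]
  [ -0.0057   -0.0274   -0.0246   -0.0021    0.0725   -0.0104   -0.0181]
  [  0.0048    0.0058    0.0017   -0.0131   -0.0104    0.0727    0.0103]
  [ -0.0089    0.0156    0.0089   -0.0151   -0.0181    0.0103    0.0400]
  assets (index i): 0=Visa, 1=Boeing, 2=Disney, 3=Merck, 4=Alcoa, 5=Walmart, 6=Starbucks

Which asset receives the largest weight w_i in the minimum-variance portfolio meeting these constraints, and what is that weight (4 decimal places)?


Alcoa (0.2328)

g=Σ⁻¹μ = [0.2393  0.7947  0.5484  2.2491  2.5876  2.4256  2.2667]
h=Σ⁻¹𝟙 = [12.9528  10.9066  14.5036  17.4011  36.3367  14.3990  39.7049]
a=μᵀg=1.075848  b=𝟙ᵀg=11.111307  c=𝟙ᵀh=146.204705  D=ac−b²=33.832963
λ₁=(c·0.097−b)/D = (146.204705·0.097−11.111307)/33.832963 = 0.090756
λ₂=(a−b·0.097)/D = (1.075848−11.111307·0.097)/33.832963 = -0.000058
w* = 0.090756·g + -0.000058·h:
  w_0 = 0.090756·0.2393 + -0.000058·12.9528 = 0.0210  (Visa)
  w_1 = 0.090756·0.7947 + -0.000058·10.9066 = 0.0715  (Boeing)
  w_2 = 0.090756·0.5484 + -0.000058·14.5036 = 0.0489  (Disney)
  w_3 = 0.090756·2.2491 + -0.000058·17.4011 = 0.2031  (Merck)
  w_4 = 0.090756·2.5876 + -0.000058·36.3367 = 0.2328  (Alcoa)
  w_5 = 0.090756·2.4256 + -0.000058·14.3990 = 0.2193  (Walmart)
  w_6 = 0.090756·2.2667 + -0.000058·39.7049 = 0.2034  (Starbucks)
Σw_i=1.0000  μᵀw=0.0970
σ²=wᵀΣw=λ₁·μ_p+λ₂ = 0.090756·0.097 + -0.000058 = 0.008746 ≈ 0.0087


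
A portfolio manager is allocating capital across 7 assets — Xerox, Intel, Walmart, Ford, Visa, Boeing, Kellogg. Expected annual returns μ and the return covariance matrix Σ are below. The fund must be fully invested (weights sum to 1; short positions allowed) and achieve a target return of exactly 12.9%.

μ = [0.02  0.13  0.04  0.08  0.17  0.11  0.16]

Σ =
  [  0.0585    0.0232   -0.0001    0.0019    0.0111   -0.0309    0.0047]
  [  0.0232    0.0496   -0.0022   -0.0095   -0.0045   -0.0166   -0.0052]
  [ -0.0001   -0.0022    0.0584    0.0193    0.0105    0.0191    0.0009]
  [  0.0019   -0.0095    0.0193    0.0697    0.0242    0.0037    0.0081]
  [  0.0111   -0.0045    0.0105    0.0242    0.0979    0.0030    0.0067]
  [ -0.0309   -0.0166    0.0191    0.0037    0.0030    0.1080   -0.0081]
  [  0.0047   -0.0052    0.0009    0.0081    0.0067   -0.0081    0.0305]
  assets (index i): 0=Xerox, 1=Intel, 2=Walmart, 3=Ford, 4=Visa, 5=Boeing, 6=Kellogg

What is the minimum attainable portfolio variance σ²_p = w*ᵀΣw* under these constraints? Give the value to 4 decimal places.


0.0091

x=Σ⁻¹μ = [-1.4092  4.7775  -0.2856  0.5617  1.5222  1.8099  6.2831]
y=Σ⁻¹𝟙 = [11.7985  26.8207  8.1803  8.8188  3.9949  17.6553  36.7692]
a=μᵀx=2.089564  b=𝟙ᵀx=13.259664  c=𝟙ᵀy=114.037635  D=ac−b²=62.470275
λ₁=(c·0.129−b)/D = (114.037635·0.129−13.259664)/62.470275 = 0.023230
λ₂=(a−b·0.129)/D = (2.089564−13.259664·0.129)/62.470275 = 0.006068
w* = 0.023230·x + 0.006068·y:
  w_0 = 0.023230·-1.4092 + 0.006068·11.7985 = 0.0389  (Xerox)
  w_1 = 0.023230·4.7775 + 0.006068·26.8207 = 0.2737  (Intel)
  w_2 = 0.023230·-0.2856 + 0.006068·8.1803 = 0.0430  (Walmart)
  w_3 = 0.023230·0.5617 + 0.006068·8.8188 = 0.0666  (Ford)
  w_4 = 0.023230·1.5222 + 0.006068·3.9949 = 0.0596  (Visa)
  w_5 = 0.023230·1.8099 + 0.006068·17.6553 = 0.1492  (Boeing)
  w_6 = 0.023230·6.2831 + 0.006068·36.7692 = 0.3691  (Kellogg)
Σw_i=1.0000  μᵀw=0.1290
σ²=wᵀΣw=λ₁·μ_p+λ₂ = 0.023230·0.129 + 0.006068 = 0.009065 ≈ 0.0091


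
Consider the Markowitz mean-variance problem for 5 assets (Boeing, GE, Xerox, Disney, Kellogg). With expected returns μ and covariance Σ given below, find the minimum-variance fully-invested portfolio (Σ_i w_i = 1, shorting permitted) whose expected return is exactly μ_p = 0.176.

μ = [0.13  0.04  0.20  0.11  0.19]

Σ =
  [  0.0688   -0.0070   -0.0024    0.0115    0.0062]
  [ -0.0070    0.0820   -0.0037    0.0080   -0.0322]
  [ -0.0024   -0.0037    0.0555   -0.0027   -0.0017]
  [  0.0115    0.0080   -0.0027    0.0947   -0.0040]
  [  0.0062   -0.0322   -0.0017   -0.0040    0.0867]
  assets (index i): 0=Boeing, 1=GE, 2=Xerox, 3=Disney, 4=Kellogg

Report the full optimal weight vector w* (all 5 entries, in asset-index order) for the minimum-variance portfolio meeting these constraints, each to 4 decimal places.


u=Σ⁻¹μ = [1.7850  1.8469  3.9417  1.0226  2.8742]
v=Σ⁻¹𝟙 = [14.2728  21.0515  21.0361  8.4560  19.1344]
a=μᵀu=1.752856  b=𝟙ᵀu=11.470450  c=𝟙ᵀv=83.950863  D=ac−b²=15.582550
λ₁=(c·0.176−b)/D = (83.950863·0.176−11.470450)/15.582550 = 0.212090
λ₂=(a−b·0.176)/D = (1.752856−11.470450·0.176)/15.582550 = -0.017067
w* = 0.212090·u + -0.017067·v:
  w_0 = 0.212090·1.7850 + -0.017067·14.2728 = 0.1350  (Boeing)
  w_1 = 0.212090·1.8469 + -0.017067·21.0515 = 0.0324  (GE)
  w_2 = 0.212090·3.9417 + -0.017067·21.0361 = 0.4770  (Xerox)
  w_3 = 0.212090·1.0226 + -0.017067·8.4560 = 0.0726  (Disney)
  w_4 = 0.212090·2.8742 + -0.017067·19.1344 = 0.2830  (Kellogg)
Σw_i=1.0000  μᵀw=0.1760
σ²=wᵀΣw=λ₁·μ_p+λ₂ = 0.212090·0.176 + -0.017067 = 0.020261 ≈ 0.0203

0.1350  0.0324  0.4770  0.0726  0.2830


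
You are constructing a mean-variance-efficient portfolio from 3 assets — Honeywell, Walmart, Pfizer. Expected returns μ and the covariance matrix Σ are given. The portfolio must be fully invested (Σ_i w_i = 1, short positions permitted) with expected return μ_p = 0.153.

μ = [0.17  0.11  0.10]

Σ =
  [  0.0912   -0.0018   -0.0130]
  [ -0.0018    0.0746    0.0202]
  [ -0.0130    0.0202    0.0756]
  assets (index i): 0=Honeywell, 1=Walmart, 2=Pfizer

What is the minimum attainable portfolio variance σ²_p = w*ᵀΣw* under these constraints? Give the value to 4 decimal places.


u=Σ⁻¹μ = [2.0825  1.1531  1.3728]
v=Σ⁻¹𝟙 = [12.9800  10.2754  12.7140]
a=μᵀu=0.618133  b=𝟙ᵀu=4.608291  c=𝟙ᵀv=35.969366  D=ac−b²=0.997494
λ₁=(c·0.153−b)/D = (35.969366·0.153−4.608291)/0.997494 = 0.897270
λ₂=(a−b·0.153)/D = (0.618133−4.608291·0.153)/0.997494 = -0.087154
w* = 0.897270·u + -0.087154·v:
  w_0 = 0.897270·2.0825 + -0.087154·12.9800 = 0.7373  (Honeywell)
  w_1 = 0.897270·1.1531 + -0.087154·10.2754 = 0.1391  (Walmart)
  w_2 = 0.897270·1.3728 + -0.087154·12.7140 = 0.1237  (Pfizer)
Σw_i=1.0000  μᵀw=0.1530
σ²=wᵀΣw=λ₁·μ_p+λ₂ = 0.897270·0.153 + -0.087154 = 0.050128 ≈ 0.0501

0.0501


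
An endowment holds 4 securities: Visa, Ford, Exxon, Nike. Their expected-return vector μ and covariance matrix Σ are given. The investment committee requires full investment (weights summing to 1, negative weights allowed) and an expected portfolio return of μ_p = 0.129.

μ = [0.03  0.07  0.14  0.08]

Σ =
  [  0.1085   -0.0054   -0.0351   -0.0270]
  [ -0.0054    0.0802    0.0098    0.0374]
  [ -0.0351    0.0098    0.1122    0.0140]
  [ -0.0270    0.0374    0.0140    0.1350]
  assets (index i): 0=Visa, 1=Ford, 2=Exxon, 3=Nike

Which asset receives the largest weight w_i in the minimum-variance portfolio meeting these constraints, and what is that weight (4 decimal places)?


Exxon (0.8384)

x=Σ⁻¹μ = [0.8792  0.5386  1.4168  0.4723]
y=Σ⁻¹𝟙 = [15.2394  8.8752  12.0632  6.7455]
a=μᵀx=0.300219  b=𝟙ᵀx=3.306932  c=𝟙ᵀy=42.923278  D=ac−b²=1.950590
λ₁=(c·0.129−b)/D = (42.923278·0.129−3.306932)/1.950590 = 1.143332
λ₂=(a−b·0.129)/D = (0.300219−3.306932·0.129)/1.950590 = -0.064788
w* = 1.143332·x + -0.064788·y:
  w_0 = 1.143332·0.8792 + -0.064788·15.2394 = 0.0179  (Visa)
  w_1 = 1.143332·0.5386 + -0.064788·8.8752 = 0.0408  (Ford)
  w_2 = 1.143332·1.4168 + -0.064788·12.0632 = 0.8384  (Exxon)
  w_3 = 1.143332·0.4723 + -0.064788·6.7455 = 0.1029  (Nike)
Σw_i=1.0000  μᵀw=0.1290
σ²=wᵀΣw=λ₁·μ_p+λ₂ = 1.143332·0.129 + -0.064788 = 0.082702 ≈ 0.0827


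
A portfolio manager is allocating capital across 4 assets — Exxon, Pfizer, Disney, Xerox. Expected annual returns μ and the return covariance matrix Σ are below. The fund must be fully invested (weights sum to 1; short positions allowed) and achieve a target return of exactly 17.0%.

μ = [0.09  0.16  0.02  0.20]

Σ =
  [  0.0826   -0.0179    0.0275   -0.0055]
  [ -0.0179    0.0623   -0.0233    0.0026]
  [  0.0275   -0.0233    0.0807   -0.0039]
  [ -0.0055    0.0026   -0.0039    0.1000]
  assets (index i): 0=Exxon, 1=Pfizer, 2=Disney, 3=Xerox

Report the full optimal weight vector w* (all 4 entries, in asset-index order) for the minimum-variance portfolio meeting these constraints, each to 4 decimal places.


0.2429  0.4584  -0.0837  0.3823

u=Σ⁻¹μ = [1.6916  3.2322  0.7030  2.0364]
v=Σ⁻¹𝟙 = [13.0440  25.2445  15.7512  10.6754]
a=μᵀu=1.090733  b=𝟙ᵀu=7.663180  c=𝟙ᵀv=64.715082  D=ac−b²=11.862554
λ₁=(c·0.170−b)/D = (64.715082·0.170−7.663180)/11.862554 = 0.281422
λ₂=(a−b·0.170)/D = (1.090733−7.663180·0.170)/11.862554 = -0.017872
w* = 0.281422·u + -0.017872·v:
  w_0 = 0.281422·1.6916 + -0.017872·13.0440 = 0.2429  (Exxon)
  w_1 = 0.281422·3.2322 + -0.017872·25.2445 = 0.4584  (Pfizer)
  w_2 = 0.281422·0.7030 + -0.017872·15.7512 = -0.0837  (Disney)
  w_3 = 0.281422·2.0364 + -0.017872·10.6754 = 0.3823  (Xerox)
Σw_i=1.0000  μᵀw=0.1700
σ²=wᵀΣw=λ₁·μ_p+λ₂ = 0.281422·0.170 + -0.017872 = 0.029970 ≈ 0.0300


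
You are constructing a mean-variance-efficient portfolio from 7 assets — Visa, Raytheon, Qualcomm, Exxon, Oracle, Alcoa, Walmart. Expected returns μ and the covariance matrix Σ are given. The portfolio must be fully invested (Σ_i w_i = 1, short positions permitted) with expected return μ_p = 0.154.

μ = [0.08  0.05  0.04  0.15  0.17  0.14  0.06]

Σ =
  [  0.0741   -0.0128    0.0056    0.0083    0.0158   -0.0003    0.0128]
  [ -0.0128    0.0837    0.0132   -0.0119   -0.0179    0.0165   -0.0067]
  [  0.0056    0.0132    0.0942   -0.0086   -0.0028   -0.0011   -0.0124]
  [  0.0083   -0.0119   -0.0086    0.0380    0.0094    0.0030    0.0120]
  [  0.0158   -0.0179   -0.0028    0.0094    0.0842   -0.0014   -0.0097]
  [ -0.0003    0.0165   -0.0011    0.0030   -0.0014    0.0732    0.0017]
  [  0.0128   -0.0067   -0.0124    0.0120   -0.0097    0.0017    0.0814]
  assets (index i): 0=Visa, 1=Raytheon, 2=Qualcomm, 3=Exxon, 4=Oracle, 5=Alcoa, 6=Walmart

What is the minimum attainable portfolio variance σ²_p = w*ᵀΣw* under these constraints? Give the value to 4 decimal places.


x=Σ⁻¹μ = [0.3266  1.2065  0.7168  3.6456  1.9202  1.5272  0.5537]
y=Σ⁻¹𝟙 = [7.8543  16.7473  12.1445  24.8452  13.1250  9.0552  11.9907]
a=μᵀx=1.235440  b=𝟙ᵀx=9.896684  c=𝟙ᵀy=95.762167  D=ac−b²=20.364042
λ₁=(c·0.154−b)/D = (95.762167·0.154−9.896684)/20.364042 = 0.238199
λ₂=(a−b·0.154)/D = (1.235440−9.896684·0.154)/20.364042 = -0.014174
w* = 0.238199·x + -0.014174·y:
  w_0 = 0.238199·0.3266 + -0.014174·7.8543 = -0.0335  (Visa)
  w_1 = 0.238199·1.2065 + -0.014174·16.7473 = 0.0500  (Raytheon)
  w_2 = 0.238199·0.7168 + -0.014174·12.1445 = -0.0014  (Qualcomm)
  w_3 = 0.238199·3.6456 + -0.014174·24.8452 = 0.5162  (Exxon)
  w_4 = 0.238199·1.9202 + -0.014174·13.1250 = 0.2714  (Oracle)
  w_5 = 0.238199·1.5272 + -0.014174·9.0552 = 0.2354  (Alcoa)
  w_6 = 0.238199·0.5537 + -0.014174·11.9907 = -0.0381  (Walmart)
Σw_i=1.0000  μᵀw=0.1540
σ²=wᵀΣw=λ₁·μ_p+λ₂ = 0.238199·0.154 + -0.014174 = 0.022508 ≈ 0.0225

0.0225


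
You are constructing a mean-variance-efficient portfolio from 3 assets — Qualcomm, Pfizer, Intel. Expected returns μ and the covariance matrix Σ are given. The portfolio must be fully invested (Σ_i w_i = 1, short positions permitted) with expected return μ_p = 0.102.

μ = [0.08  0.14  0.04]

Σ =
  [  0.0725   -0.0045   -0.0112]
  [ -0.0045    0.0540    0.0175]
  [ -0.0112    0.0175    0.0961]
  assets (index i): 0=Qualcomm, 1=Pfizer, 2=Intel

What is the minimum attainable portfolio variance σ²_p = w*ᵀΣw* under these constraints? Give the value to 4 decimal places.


g=Σ⁻¹μ = [1.2816  2.6739  0.0787]
h=Σ⁻¹𝟙 = [16.2665  16.8838  9.2270]
a=μᵀg=0.480017  b=𝟙ᵀg=4.034134  c=𝟙ᵀh=42.377331  D=ac−b²=4.067622
λ₁=(c·0.102−b)/D = (42.377331·0.102−4.034134)/4.067622 = 0.070890
λ₂=(a−b·0.102)/D = (0.480017−4.034134·0.102)/4.067622 = 0.016849
w* = 0.070890·g + 0.016849·h:
  w_0 = 0.070890·1.2816 + 0.016849·16.2665 = 0.3649  (Qualcomm)
  w_1 = 0.070890·2.6739 + 0.016849·16.8838 = 0.4740  (Pfizer)
  w_2 = 0.070890·0.0787 + 0.016849·9.2270 = 0.1610  (Intel)
Σw_i=1.0000  μᵀw=0.1020
σ²=wᵀΣw=λ₁·μ_p+λ₂ = 0.070890·0.102 + 0.016849 = 0.024080 ≈ 0.0241

0.0241


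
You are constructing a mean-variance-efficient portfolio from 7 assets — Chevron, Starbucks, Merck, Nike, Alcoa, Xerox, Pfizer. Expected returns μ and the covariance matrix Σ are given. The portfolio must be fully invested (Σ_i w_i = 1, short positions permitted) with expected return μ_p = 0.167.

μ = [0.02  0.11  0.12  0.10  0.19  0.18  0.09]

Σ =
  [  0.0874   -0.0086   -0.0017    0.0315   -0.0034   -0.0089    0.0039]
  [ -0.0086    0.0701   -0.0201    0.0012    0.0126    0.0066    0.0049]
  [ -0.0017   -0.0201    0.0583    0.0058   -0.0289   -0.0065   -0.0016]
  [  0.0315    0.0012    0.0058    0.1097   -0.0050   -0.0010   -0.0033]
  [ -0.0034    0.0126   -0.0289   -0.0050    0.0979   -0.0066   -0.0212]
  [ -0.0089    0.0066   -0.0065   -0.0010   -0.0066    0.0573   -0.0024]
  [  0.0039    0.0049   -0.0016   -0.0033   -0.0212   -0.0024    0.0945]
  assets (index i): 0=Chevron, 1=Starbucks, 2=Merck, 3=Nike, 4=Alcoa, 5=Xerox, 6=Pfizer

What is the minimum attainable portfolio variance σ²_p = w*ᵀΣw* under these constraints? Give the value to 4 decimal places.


g=Σ⁻¹μ = [0.7651  1.8856  5.1563  0.6764  3.9817  4.1793  1.9333]
h=Σ⁻¹𝟙 = [15.4982  19.3729  39.8052  4.2300  25.4591  25.8250  16.1269]
a=μᵀg=2.591917  b=𝟙ᵀg=18.577759  c=𝟙ᵀh=146.317269  D=ac−b²=34.109100
λ₁=(c·0.167−b)/D = (146.317269·0.167−18.577759)/34.109100 = 0.171720
λ₂=(a−b·0.167)/D = (2.591917−18.577759·0.167)/34.109100 = -0.014969
w* = 0.171720·g + -0.014969·h:
  w_0 = 0.171720·0.7651 + -0.014969·15.4982 = -0.1006  (Chevron)
  w_1 = 0.171720·1.8856 + -0.014969·19.3729 = 0.0338  (Starbucks)
  w_2 = 0.171720·5.1563 + -0.014969·39.8052 = 0.2896  (Merck)
  w_3 = 0.171720·0.6764 + -0.014969·4.2300 = 0.0528  (Nike)
  w_4 = 0.171720·3.9817 + -0.014969·25.4591 = 0.3027  (Alcoa)
  w_5 = 0.171720·4.1793 + -0.014969·25.8250 = 0.3311  (Xerox)
  w_6 = 0.171720·1.9333 + -0.014969·16.1269 = 0.0906  (Pfizer)
Σw_i=1.0000  μᵀw=0.1670
σ²=wᵀΣw=λ₁·μ_p+λ₂ = 0.171720·0.167 + -0.014969 = 0.013709 ≈ 0.0137

0.0137


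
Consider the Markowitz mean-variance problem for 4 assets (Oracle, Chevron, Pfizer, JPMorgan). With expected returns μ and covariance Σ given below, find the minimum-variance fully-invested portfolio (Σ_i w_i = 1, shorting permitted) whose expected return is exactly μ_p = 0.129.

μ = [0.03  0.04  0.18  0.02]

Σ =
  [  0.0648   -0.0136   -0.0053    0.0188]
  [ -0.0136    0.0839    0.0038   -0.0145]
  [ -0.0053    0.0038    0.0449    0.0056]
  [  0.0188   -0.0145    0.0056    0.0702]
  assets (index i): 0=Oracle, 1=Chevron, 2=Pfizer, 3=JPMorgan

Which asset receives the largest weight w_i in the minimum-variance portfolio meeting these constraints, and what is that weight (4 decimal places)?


Pfizer (0.6531)

x=Σ⁻¹μ = [0.9465  0.4072  4.1127  -0.2125]
y=Σ⁻¹𝟙 = [17.2544  15.6625  21.5939  11.1367]
a=μᵀx=0.780712  b=𝟙ᵀx=5.253767  c=𝟙ᵀy=65.647564  D=ac−b²=23.649752
λ₁=(c·0.129−b)/D = (65.647564·0.129−5.253767)/23.649752 = 0.135932
λ₂=(a−b·0.129)/D = (0.780712−5.253767·0.129)/23.649752 = 0.004354
w* = 0.135932·x + 0.004354·y:
  w_0 = 0.135932·0.9465 + 0.004354·17.2544 = 0.2038  (Oracle)
  w_1 = 0.135932·0.4072 + 0.004354·15.6625 = 0.1235  (Chevron)
  w_2 = 0.135932·4.1127 + 0.004354·21.5939 = 0.6531  (Pfizer)
  w_3 = 0.135932·-0.2125 + 0.004354·11.1367 = 0.0196  (JPMorgan)
Σw_i=1.0000  μᵀw=0.1290
σ²=wᵀΣw=λ₁·μ_p+λ₂ = 0.135932·0.129 + 0.004354 = 0.021889 ≈ 0.0219


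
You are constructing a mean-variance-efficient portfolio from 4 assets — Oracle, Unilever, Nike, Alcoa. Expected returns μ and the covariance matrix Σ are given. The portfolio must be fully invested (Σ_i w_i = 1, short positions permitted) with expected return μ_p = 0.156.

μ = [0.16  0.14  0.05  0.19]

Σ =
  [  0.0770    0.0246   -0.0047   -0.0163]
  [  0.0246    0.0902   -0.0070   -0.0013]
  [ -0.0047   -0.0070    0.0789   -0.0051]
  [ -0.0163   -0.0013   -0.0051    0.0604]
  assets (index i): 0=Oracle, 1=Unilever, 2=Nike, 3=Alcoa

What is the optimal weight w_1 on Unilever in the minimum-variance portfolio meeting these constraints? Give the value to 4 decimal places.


0.1117

u=Σ⁻¹μ = [2.6825  0.9662  1.1369  3.9864]
v=Σ⁻¹𝟙 = [16.0563  8.2574  15.8114  22.4022]
a=μᵀu=1.378733  b=𝟙ᵀu=8.772027  c=𝟙ᵀv=62.527255  D=ac−b²=9.259941
λ₁=(c·0.156−b)/D = (62.527255·0.156−8.772027)/9.259941 = 0.106073
λ₂=(a−b·0.156)/D = (1.378733−8.772027·0.156)/9.259941 = 0.001112
w* = 0.106073·u + 0.001112·v:
  w_0 = 0.106073·2.6825 + 0.001112·16.0563 = 0.3024  (Oracle)
  w_1 = 0.106073·0.9662 + 0.001112·8.2574 = 0.1117  (Unilever)
  w_2 = 0.106073·1.1369 + 0.001112·15.8114 = 0.1382  (Nike)
  w_3 = 0.106073·3.9864 + 0.001112·22.4022 = 0.4478  (Alcoa)
Σw_i=1.0000  μᵀw=0.1560
σ²=wᵀΣw=λ₁·μ_p+λ₂ = 0.106073·0.156 + 0.001112 = 0.017659 ≈ 0.0177


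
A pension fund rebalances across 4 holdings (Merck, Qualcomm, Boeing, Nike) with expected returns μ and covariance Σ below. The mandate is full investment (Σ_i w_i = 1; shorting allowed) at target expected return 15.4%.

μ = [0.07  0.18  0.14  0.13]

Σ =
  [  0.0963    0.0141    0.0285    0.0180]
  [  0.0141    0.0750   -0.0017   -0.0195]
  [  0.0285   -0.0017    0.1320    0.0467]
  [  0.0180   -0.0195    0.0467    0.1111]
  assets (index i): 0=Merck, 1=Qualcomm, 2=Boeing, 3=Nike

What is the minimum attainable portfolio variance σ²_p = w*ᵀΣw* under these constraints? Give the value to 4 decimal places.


0.0316

p=Σ⁻¹μ = [-0.1347  2.8095  0.6223  1.4235]
q=Σ⁻¹𝟙 = [5.5037  14.7984  3.2776  9.3289]
a=μᵀp=0.768459  b=𝟙ᵀp=4.720596  c=𝟙ᵀq=32.908647  D=ac−b²=3.004922
λ₁=(c·0.154−b)/D = (32.908647·0.154−4.720596)/3.004922 = 0.115589
λ₂=(a−b·0.154)/D = (0.768459−4.720596·0.154)/3.004922 = 0.013806
w* = 0.115589·p + 0.013806·q:
  w_0 = 0.115589·-0.1347 + 0.013806·5.5037 = 0.0604  (Merck)
  w_1 = 0.115589·2.8095 + 0.013806·14.7984 = 0.5291  (Qualcomm)
  w_2 = 0.115589·0.6223 + 0.013806·3.2776 = 0.1172  (Boeing)
  w_3 = 0.115589·1.4235 + 0.013806·9.3289 = 0.2933  (Nike)
Σw_i=1.0000  μᵀw=0.1540
σ²=wᵀΣw=λ₁·μ_p+λ₂ = 0.115589·0.154 + 0.013806 = 0.031607 ≈ 0.0316


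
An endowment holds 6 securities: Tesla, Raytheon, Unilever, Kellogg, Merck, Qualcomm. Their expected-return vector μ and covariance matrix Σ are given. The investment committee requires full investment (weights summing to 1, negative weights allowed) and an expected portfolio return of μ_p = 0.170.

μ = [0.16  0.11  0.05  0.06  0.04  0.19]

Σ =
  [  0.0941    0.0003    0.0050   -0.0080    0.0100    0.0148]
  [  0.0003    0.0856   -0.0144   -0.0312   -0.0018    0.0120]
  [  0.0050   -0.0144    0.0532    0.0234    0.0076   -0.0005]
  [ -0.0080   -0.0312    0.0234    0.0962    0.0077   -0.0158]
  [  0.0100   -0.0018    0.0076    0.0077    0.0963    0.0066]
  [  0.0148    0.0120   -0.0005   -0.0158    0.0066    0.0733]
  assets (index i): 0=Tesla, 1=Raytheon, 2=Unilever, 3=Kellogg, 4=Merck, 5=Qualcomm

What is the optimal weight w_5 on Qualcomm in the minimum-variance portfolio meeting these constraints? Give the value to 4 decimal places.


p=Σ⁻¹μ = [1.4211  1.5967  0.6032  1.5058  -0.0332  2.3754]
q=Σ⁻¹𝟙 = [8.4380  18.0960  15.6703  14.5294  6.6517  11.6162]
a=μᵀp=0.973527  b=𝟙ᵀp=7.469065  c=𝟙ᵀq=75.001593  D=ac−b²=17.229137
λ₁=(c·0.170−b)/D = (75.001593·0.170−7.469065)/17.229137 = 0.306528
λ₂=(a−b·0.170)/D = (0.973527−7.469065·0.170)/17.229137 = -0.017193
w* = 0.306528·p + -0.017193·q:
  w_0 = 0.306528·1.4211 + -0.017193·8.4380 = 0.2905  (Tesla)
  w_1 = 0.306528·1.5967 + -0.017193·18.0960 = 0.1783  (Raytheon)
  w_2 = 0.306528·0.6032 + -0.017193·15.6703 = -0.0845  (Unilever)
  w_3 = 0.306528·1.5058 + -0.017193·14.5294 = 0.2118  (Kellogg)
  w_4 = 0.306528·-0.0332 + -0.017193·6.6517 = -0.1245  (Merck)
  w_5 = 0.306528·2.3754 + -0.017193·11.6162 = 0.5284  (Qualcomm)
Σw_i=1.0000  μᵀw=0.1700
σ²=wᵀΣw=λ₁·μ_p+λ₂ = 0.306528·0.170 + -0.017193 = 0.034917 ≈ 0.0349

0.5284


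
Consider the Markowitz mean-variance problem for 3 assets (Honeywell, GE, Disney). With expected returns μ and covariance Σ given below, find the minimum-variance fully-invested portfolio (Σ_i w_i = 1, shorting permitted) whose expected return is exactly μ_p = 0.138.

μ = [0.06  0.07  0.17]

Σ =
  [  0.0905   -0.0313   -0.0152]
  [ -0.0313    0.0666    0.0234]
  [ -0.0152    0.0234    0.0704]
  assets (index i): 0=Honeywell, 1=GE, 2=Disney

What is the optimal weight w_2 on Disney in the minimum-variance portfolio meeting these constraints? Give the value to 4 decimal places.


0.7040

x=Σ⁻¹μ = [1.3605  0.8365  2.4305]
y=Σ⁻¹𝟙 = [20.0489  20.2960  11.7872]
a=μᵀx=0.553366  b=𝟙ᵀx=4.627477  c=𝟙ᵀy=52.132101  D=ac−b²=7.434600
λ₁=(c·0.138−b)/D = (52.132101·0.138−4.627477)/7.434600 = 0.345244
λ₂=(a−b·0.138)/D = (0.553366−4.627477·0.138)/7.434600 = -0.011463
w* = 0.345244·x + -0.011463·y:
  w_0 = 0.345244·1.3605 + -0.011463·20.0489 = 0.2399  (Honeywell)
  w_1 = 0.345244·0.8365 + -0.011463·20.2960 = 0.0561  (GE)
  w_2 = 0.345244·2.4305 + -0.011463·11.7872 = 0.7040  (Disney)
Σw_i=1.0000  μᵀw=0.1380
σ²=wᵀΣw=λ₁·μ_p+λ₂ = 0.345244·0.138 + -0.011463 = 0.036180 ≈ 0.0362


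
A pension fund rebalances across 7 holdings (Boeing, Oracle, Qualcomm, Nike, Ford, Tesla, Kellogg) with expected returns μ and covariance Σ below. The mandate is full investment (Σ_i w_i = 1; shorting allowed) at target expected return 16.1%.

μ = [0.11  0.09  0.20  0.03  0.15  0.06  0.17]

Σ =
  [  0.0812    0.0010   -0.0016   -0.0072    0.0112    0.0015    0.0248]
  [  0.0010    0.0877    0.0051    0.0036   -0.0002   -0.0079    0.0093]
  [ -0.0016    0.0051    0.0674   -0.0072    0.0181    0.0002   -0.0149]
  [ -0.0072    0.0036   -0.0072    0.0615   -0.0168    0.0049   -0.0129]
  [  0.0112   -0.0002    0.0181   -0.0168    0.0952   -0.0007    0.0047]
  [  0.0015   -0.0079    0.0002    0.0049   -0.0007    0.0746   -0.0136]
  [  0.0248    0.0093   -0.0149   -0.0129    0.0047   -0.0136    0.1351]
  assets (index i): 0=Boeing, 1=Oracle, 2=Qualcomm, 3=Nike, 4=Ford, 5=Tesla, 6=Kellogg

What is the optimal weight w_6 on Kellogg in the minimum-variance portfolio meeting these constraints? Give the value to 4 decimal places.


p=Σ⁻¹μ = [0.8818  0.7000  3.1589  1.4617  1.0592  1.0589  1.6060]
q=Σ⁻¹𝟙 = [9.8200  9.7096  16.2459  22.3607  9.8410  14.6367  9.9888]
a=μᵀp=1.331064  b=𝟙ᵀp=9.926516  c=𝟙ᵀq=92.602714  D=ac−b²=24.724409
λ₁=(c·0.161−b)/D = (92.602714·0.161−9.926516)/24.724409 = 0.201522
λ₂=(a−b·0.161)/D = (1.331064−9.926516·0.161)/24.724409 = -0.010803
w* = 0.201522·p + -0.010803·q:
  w_0 = 0.201522·0.8818 + -0.010803·9.8200 = 0.0716  (Boeing)
  w_1 = 0.201522·0.7000 + -0.010803·9.7096 = 0.0362  (Oracle)
  w_2 = 0.201522·3.1589 + -0.010803·16.2459 = 0.4611  (Qualcomm)
  w_3 = 0.201522·1.4617 + -0.010803·22.3607 = 0.0530  (Nike)
  w_4 = 0.201522·1.0592 + -0.010803·9.8410 = 0.1071  (Ford)
  w_5 = 0.201522·1.0589 + -0.010803·14.6367 = 0.0553  (Tesla)
  w_6 = 0.201522·1.6060 + -0.010803·9.9888 = 0.2157  (Kellogg)
Σw_i=1.0000  μᵀw=0.1610
σ²=wᵀΣw=λ₁·μ_p+λ₂ = 0.201522·0.161 + -0.010803 = 0.021642 ≈ 0.0216

0.2157


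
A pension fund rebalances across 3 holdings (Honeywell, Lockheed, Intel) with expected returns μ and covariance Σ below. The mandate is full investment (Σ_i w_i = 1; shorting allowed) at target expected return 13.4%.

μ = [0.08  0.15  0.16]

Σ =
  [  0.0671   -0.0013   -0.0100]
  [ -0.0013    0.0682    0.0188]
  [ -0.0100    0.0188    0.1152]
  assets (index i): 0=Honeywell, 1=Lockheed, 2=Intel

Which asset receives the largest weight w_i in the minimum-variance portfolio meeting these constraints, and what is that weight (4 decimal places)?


g=Σ⁻¹μ = [1.4081  1.8949  1.2019]
h=Σ⁻¹𝟙 = [16.3451  12.7645  8.0163]
a=μᵀg=0.589188  b=𝟙ᵀg=4.504899  c=𝟙ᵀh=37.125958  D=ac−b²=1.580054
λ₁=(c·0.134−b)/D = (37.125958·0.134−4.504899)/1.580054 = 0.297445
λ₂=(a−b·0.134)/D = (0.589188−4.504899·0.134)/1.580054 = -0.009157
w* = 0.297445·g + -0.009157·h:
  w_0 = 0.297445·1.4081 + -0.009157·16.3451 = 0.2692  (Honeywell)
  w_1 = 0.297445·1.8949 + -0.009157·12.7645 = 0.4468  (Lockheed)
  w_2 = 0.297445·1.2019 + -0.009157·8.0163 = 0.2841  (Intel)
Σw_i=1.0000  μᵀw=0.1340
σ²=wᵀΣw=λ₁·μ_p+λ₂ = 0.297445·0.134 + -0.009157 = 0.030701 ≈ 0.0307

Lockheed (0.4468)


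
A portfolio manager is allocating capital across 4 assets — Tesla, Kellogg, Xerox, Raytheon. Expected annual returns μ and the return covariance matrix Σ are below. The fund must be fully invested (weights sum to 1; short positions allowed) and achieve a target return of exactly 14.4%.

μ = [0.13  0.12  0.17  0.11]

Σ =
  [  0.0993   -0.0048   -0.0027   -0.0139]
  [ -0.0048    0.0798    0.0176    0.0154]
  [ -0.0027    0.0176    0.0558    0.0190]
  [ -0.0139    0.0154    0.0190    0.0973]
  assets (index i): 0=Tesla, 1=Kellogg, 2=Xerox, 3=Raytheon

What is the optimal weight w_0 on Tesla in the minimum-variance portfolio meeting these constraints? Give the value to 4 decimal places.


0.2670

u=Σ⁻¹μ = [1.5207  0.8863  2.6025  0.6993]
v=Σ⁻¹𝟙 = [11.9782  8.8363  12.9701  8.0574]
a=μᵀu=0.823390  b=𝟙ᵀu=5.708749  c=𝟙ᵀv=41.841971  D=ac−b²=1.862432
λ₁=(c·0.144−b)/D = (41.841971·0.144−5.708749)/1.862432 = 0.169936
λ₂=(a−b·0.144)/D = (0.823390−5.708749·0.144)/1.862432 = 0.000714
w* = 0.169936·u + 0.000714·v:
  w_0 = 0.169936·1.5207 + 0.000714·11.9782 = 0.2670  (Tesla)
  w_1 = 0.169936·0.8863 + 0.000714·8.8363 = 0.1569  (Kellogg)
  w_2 = 0.169936·2.6025 + 0.000714·12.9701 = 0.4515  (Xerox)
  w_3 = 0.169936·0.6993 + 0.000714·8.0574 = 0.1246  (Raytheon)
Σw_i=1.0000  μᵀw=0.1440
σ²=wᵀΣw=λ₁·μ_p+λ₂ = 0.169936·0.144 + 0.000714 = 0.025185 ≈ 0.0252


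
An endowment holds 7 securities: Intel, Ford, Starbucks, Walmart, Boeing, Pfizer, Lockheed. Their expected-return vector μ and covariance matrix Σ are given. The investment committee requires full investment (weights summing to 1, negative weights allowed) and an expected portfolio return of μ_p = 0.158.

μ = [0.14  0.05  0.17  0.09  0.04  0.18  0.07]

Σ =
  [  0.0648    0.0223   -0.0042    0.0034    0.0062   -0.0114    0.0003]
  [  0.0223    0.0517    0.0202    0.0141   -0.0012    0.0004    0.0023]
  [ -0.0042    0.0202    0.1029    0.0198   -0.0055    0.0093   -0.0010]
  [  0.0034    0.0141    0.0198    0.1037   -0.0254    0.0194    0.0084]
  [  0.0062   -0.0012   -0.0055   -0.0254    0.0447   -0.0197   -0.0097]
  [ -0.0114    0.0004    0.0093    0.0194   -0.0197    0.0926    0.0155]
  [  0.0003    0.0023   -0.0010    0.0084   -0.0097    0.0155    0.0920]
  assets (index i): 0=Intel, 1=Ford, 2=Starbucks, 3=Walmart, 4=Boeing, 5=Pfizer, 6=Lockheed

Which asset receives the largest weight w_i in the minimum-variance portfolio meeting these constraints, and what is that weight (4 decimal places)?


Intel (0.4045)

g=Σ⁻¹μ = [2.8239  -1.1116  1.7727  0.6442  2.2226  2.3596  0.5767]
h=Σ⁻¹𝟙 = [11.1916  8.7402  6.8527  12.3621  37.9646  15.0931  11.0203]
a=μᵀg=1.253116  b=𝟙ᵀg=9.288153  c=𝟙ᵀh=103.224690  D=ac−b²=43.082681
λ₁=(c·0.158−b)/D = (103.224690·0.158−9.288153)/43.082681 = 0.162974
λ₂=(a−b·0.158)/D = (1.253116−9.288153·0.158)/43.082681 = -0.004977
w* = 0.162974·g + -0.004977·h:
  w_0 = 0.162974·2.8239 + -0.004977·11.1916 = 0.4045  (Intel)
  w_1 = 0.162974·-1.1116 + -0.004977·8.7402 = -0.2247  (Ford)
  w_2 = 0.162974·1.7727 + -0.004977·6.8527 = 0.2548  (Starbucks)
  w_3 = 0.162974·0.6442 + -0.004977·12.3621 = 0.0435  (Walmart)
  w_4 = 0.162974·2.2226 + -0.004977·37.9646 = 0.1733  (Boeing)
  w_5 = 0.162974·2.3596 + -0.004977·15.0931 = 0.3094  (Pfizer)
  w_6 = 0.162974·0.5767 + -0.004977·11.0203 = 0.0391  (Lockheed)
Σw_i=1.0000  μᵀw=0.1580
σ²=wᵀΣw=λ₁·μ_p+λ₂ = 0.162974·0.158 + -0.004977 = 0.020773 ≈ 0.0208


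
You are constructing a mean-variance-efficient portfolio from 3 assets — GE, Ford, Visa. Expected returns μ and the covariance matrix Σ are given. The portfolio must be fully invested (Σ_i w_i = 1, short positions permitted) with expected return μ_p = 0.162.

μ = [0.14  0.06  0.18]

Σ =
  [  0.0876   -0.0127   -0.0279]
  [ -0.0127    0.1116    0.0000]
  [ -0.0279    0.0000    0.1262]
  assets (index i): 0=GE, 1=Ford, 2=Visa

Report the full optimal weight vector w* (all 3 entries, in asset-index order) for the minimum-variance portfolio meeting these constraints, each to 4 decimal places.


u=Σ⁻¹μ = [2.3332  0.8031  1.9421]
v=Σ⁻¹𝟙 = [16.6887  10.8597  11.6134]
a=μᵀu=0.724413  b=𝟙ᵀu=5.078427  c=𝟙ᵀv=39.161918  D=ac−b²=2.578973
λ₁=(c·0.162−b)/D = (39.161918·0.162−5.078427)/2.578973 = 0.490817
λ₂=(a−b·0.162)/D = (0.724413−5.078427·0.162)/2.578973 = -0.038113
w* = 0.490817·u + -0.038113·v:
  w_0 = 0.490817·2.3332 + -0.038113·16.6887 = 0.5091  (GE)
  w_1 = 0.490817·0.8031 + -0.038113·10.8597 = -0.0197  (Ford)
  w_2 = 0.490817·1.9421 + -0.038113·11.6134 = 0.5106  (Visa)
Σw_i=1.0000  μᵀw=0.1620
σ²=wᵀΣw=λ₁·μ_p+λ₂ = 0.490817·0.162 + -0.038113 = 0.041399 ≈ 0.0414

0.5091  -0.0197  0.5106


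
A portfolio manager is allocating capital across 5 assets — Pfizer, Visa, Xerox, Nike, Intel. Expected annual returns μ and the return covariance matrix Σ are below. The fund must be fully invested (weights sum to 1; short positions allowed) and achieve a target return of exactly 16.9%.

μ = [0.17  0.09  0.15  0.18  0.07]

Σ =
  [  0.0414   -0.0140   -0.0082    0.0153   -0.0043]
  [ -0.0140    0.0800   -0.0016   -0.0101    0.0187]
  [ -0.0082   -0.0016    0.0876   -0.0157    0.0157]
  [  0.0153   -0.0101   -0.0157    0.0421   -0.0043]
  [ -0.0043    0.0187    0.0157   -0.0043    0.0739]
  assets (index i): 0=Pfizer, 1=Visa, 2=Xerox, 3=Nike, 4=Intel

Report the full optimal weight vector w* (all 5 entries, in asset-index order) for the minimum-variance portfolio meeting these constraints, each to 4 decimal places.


g=Σ⁻¹μ = [3.8207  2.3755  2.8908  4.5574  0.2195]
h=Σ⁻¹𝟙 = [24.9701  18.6634  17.3840  26.4669  8.1088]
a=μᵀg=2.132630  b=𝟙ᵀg=13.863879  c=𝟙ᵀh=95.593238  D=ac−b²=11.657875
λ₁=(c·0.169−b)/D = (95.593238·0.169−13.863879)/11.657875 = 0.196552
λ₂=(a−b·0.169)/D = (2.132630−13.863879·0.169)/11.657875 = -0.018045
w* = 0.196552·g + -0.018045·h:
  w_0 = 0.196552·3.8207 + -0.018045·24.9701 = 0.3004  (Pfizer)
  w_1 = 0.196552·2.3755 + -0.018045·18.6634 = 0.1301  (Visa)
  w_2 = 0.196552·2.8908 + -0.018045·17.3840 = 0.2545  (Xerox)
  w_3 = 0.196552·4.5574 + -0.018045·26.4669 = 0.4182  (Nike)
  w_4 = 0.196552·0.2195 + -0.018045·8.1088 = -0.1032  (Intel)
Σw_i=1.0000  μᵀw=0.1690
σ²=wᵀΣw=λ₁·μ_p+λ₂ = 0.196552·0.169 + -0.018045 = 0.015172 ≈ 0.0152

0.3004  0.1301  0.2545  0.4182  -0.1032


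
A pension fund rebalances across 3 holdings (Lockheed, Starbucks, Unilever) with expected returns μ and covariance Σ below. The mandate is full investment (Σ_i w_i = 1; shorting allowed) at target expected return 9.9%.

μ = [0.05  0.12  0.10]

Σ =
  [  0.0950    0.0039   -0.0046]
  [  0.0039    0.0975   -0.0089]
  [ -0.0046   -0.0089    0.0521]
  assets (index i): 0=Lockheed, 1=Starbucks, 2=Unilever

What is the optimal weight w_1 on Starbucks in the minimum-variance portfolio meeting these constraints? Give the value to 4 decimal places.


u=Σ⁻¹μ = [0.5755  1.4096  2.2110]
v=Σ⁻¹𝟙 = [11.1152  11.8380  22.1975]
a=μᵀu=0.419023  b=𝟙ᵀu=4.196069  c=𝟙ᵀv=45.150664  D=ac−b²=1.312170
λ₁=(c·0.099−b)/D = (45.150664·0.099−4.196069)/1.312170 = 0.208698
λ₂=(a−b·0.099)/D = (0.419023−4.196069·0.099)/1.312170 = 0.002753
w* = 0.208698·u + 0.002753·v:
  w_0 = 0.208698·0.5755 + 0.002753·11.1152 = 0.1507  (Lockheed)
  w_1 = 0.208698·1.4096 + 0.002753·11.8380 = 0.3268  (Starbucks)
  w_2 = 0.208698·2.2110 + 0.002753·22.1975 = 0.5225  (Unilever)
Σw_i=1.0000  μᵀw=0.0990
σ²=wᵀΣw=λ₁·μ_p+λ₂ = 0.208698·0.099 + 0.002753 = 0.023414 ≈ 0.0234

0.3268


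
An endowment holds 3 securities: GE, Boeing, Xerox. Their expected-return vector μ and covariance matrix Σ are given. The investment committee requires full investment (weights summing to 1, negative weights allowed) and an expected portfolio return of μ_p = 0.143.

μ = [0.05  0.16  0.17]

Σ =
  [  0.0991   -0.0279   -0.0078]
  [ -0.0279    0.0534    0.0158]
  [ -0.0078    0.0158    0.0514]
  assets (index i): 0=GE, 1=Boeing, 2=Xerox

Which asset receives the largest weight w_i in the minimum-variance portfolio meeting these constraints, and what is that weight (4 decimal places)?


p=Σ⁻¹μ = [1.5665  3.0425  2.6099]
q=Σ⁻¹𝟙 = [17.9323  23.6887  14.8948]
a=μᵀp=1.008806  b=𝟙ᵀp=7.218912  c=𝟙ᵀq=56.515748  D=ac−b²=4.900750
λ₁=(c·0.143−b)/D = (56.515748·0.143−7.218912)/4.900750 = 0.176063
λ₂=(a−b·0.143)/D = (1.008806−7.218912·0.143)/4.900750 = -0.004795
w* = 0.176063·p + -0.004795·q:
  w_0 = 0.176063·1.5665 + -0.004795·17.9323 = 0.1898  (GE)
  w_1 = 0.176063·3.0425 + -0.004795·23.6887 = 0.4221  (Boeing)
  w_2 = 0.176063·2.6099 + -0.004795·14.8948 = 0.3881  (Xerox)
Σw_i=1.0000  μᵀw=0.1430
σ²=wᵀΣw=λ₁·μ_p+λ₂ = 0.176063·0.143 + -0.004795 = 0.020382 ≈ 0.0204

Boeing (0.4221)


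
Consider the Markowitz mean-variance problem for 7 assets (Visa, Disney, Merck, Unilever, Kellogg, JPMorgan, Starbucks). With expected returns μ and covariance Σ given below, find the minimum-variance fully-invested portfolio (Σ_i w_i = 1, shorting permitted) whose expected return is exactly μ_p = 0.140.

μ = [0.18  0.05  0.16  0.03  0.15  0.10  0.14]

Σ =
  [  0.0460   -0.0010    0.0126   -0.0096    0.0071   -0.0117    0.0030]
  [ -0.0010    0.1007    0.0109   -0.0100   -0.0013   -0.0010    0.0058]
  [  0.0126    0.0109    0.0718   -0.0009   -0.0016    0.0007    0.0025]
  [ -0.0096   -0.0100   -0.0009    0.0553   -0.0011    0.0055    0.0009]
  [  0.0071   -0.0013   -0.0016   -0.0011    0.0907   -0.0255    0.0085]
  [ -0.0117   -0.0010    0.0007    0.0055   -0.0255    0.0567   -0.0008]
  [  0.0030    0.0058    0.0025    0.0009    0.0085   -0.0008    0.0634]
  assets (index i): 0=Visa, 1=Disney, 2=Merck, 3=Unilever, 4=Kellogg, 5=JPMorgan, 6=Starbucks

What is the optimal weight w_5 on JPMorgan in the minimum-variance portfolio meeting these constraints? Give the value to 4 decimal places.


p=Σ⁻¹μ = [4.2123  0.4605  1.3898  1.0448  2.2086  3.5390  1.6457]
q=Σ⁻¹𝟙 = [28.9034  11.5649  7.0866  22.5640  16.4857  29.0967  10.9044]
a=μᵀp=1.950544  b=𝟙ᵀp=14.500777  c=𝟙ᵀq=126.605673  D=ac−b²=36.677479
λ₁=(c·0.140−b)/D = (126.605673·0.140−14.500777)/36.677479 = 0.087902
λ₂=(a−b·0.140)/D = (1.950544−14.500777·0.140)/36.677479 = -0.002169
w* = 0.087902·p + -0.002169·q:
  w_0 = 0.087902·4.2123 + -0.002169·28.9034 = 0.3076  (Visa)
  w_1 = 0.087902·0.4605 + -0.002169·11.5649 = 0.0154  (Disney)
  w_2 = 0.087902·1.3898 + -0.002169·7.0866 = 0.1068  (Merck)
  w_3 = 0.087902·1.0448 + -0.002169·22.5640 = 0.0429  (Unilever)
  w_4 = 0.087902·2.2086 + -0.002169·16.4857 = 0.1584  (Kellogg)
  w_5 = 0.087902·3.5390 + -0.002169·29.0967 = 0.2480  (JPMorgan)
  w_6 = 0.087902·1.6457 + -0.002169·10.9044 = 0.1210  (Starbucks)
Σw_i=1.0000  μᵀw=0.1400
σ²=wᵀΣw=λ₁·μ_p+λ₂ = 0.087902·0.140 + -0.002169 = 0.010137 ≈ 0.0101

0.2480
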